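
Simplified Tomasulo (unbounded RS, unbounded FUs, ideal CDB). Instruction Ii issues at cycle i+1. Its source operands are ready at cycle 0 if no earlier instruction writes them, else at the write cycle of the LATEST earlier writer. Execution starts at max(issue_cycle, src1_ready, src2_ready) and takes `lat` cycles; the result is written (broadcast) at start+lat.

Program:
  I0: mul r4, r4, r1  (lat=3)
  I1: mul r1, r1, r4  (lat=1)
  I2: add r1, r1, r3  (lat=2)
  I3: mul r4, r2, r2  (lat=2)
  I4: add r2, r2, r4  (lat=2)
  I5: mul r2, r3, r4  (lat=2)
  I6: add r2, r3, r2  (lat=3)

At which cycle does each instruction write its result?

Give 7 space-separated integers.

I0 mul r4: issue@1 deps=(None,None) exec_start@1 write@4
I1 mul r1: issue@2 deps=(None,0) exec_start@4 write@5
I2 add r1: issue@3 deps=(1,None) exec_start@5 write@7
I3 mul r4: issue@4 deps=(None,None) exec_start@4 write@6
I4 add r2: issue@5 deps=(None,3) exec_start@6 write@8
I5 mul r2: issue@6 deps=(None,3) exec_start@6 write@8
I6 add r2: issue@7 deps=(None,5) exec_start@8 write@11

Answer: 4 5 7 6 8 8 11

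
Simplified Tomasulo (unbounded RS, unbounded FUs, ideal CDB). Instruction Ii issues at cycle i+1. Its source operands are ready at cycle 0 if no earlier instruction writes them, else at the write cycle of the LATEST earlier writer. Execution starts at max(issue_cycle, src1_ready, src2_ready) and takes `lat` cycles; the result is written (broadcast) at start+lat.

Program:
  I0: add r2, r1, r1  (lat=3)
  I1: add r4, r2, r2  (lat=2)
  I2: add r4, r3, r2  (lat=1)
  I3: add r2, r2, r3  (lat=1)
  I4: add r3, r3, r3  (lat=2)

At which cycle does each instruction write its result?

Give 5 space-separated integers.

Answer: 4 6 5 5 7

Derivation:
I0 add r2: issue@1 deps=(None,None) exec_start@1 write@4
I1 add r4: issue@2 deps=(0,0) exec_start@4 write@6
I2 add r4: issue@3 deps=(None,0) exec_start@4 write@5
I3 add r2: issue@4 deps=(0,None) exec_start@4 write@5
I4 add r3: issue@5 deps=(None,None) exec_start@5 write@7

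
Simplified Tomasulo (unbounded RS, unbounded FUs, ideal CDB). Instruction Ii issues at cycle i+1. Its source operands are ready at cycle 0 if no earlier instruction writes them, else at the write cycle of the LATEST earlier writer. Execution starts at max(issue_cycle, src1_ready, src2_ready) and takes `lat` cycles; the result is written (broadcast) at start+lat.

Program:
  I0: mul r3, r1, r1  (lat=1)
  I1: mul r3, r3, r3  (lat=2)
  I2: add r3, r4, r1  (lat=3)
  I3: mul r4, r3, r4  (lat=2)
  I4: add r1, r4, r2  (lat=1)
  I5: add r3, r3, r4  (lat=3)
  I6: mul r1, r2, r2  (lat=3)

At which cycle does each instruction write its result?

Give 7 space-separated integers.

Answer: 2 4 6 8 9 11 10

Derivation:
I0 mul r3: issue@1 deps=(None,None) exec_start@1 write@2
I1 mul r3: issue@2 deps=(0,0) exec_start@2 write@4
I2 add r3: issue@3 deps=(None,None) exec_start@3 write@6
I3 mul r4: issue@4 deps=(2,None) exec_start@6 write@8
I4 add r1: issue@5 deps=(3,None) exec_start@8 write@9
I5 add r3: issue@6 deps=(2,3) exec_start@8 write@11
I6 mul r1: issue@7 deps=(None,None) exec_start@7 write@10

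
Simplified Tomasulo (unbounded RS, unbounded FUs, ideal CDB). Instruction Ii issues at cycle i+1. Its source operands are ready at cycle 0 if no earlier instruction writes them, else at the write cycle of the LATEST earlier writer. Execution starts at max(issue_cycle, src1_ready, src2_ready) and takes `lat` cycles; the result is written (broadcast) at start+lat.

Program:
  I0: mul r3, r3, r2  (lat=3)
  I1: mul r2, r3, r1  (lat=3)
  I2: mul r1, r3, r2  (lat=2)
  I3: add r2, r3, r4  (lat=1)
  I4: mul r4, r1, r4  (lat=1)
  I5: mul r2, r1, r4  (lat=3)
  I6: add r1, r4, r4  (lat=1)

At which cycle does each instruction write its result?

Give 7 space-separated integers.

Answer: 4 7 9 5 10 13 11

Derivation:
I0 mul r3: issue@1 deps=(None,None) exec_start@1 write@4
I1 mul r2: issue@2 deps=(0,None) exec_start@4 write@7
I2 mul r1: issue@3 deps=(0,1) exec_start@7 write@9
I3 add r2: issue@4 deps=(0,None) exec_start@4 write@5
I4 mul r4: issue@5 deps=(2,None) exec_start@9 write@10
I5 mul r2: issue@6 deps=(2,4) exec_start@10 write@13
I6 add r1: issue@7 deps=(4,4) exec_start@10 write@11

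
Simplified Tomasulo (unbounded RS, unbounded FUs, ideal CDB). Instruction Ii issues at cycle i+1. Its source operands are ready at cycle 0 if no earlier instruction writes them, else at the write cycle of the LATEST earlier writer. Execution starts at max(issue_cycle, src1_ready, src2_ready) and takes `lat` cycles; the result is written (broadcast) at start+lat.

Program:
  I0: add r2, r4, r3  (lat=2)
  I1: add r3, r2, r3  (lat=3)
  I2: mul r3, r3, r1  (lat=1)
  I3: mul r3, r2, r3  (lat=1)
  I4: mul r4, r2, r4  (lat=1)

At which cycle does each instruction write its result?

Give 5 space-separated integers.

Answer: 3 6 7 8 6

Derivation:
I0 add r2: issue@1 deps=(None,None) exec_start@1 write@3
I1 add r3: issue@2 deps=(0,None) exec_start@3 write@6
I2 mul r3: issue@3 deps=(1,None) exec_start@6 write@7
I3 mul r3: issue@4 deps=(0,2) exec_start@7 write@8
I4 mul r4: issue@5 deps=(0,None) exec_start@5 write@6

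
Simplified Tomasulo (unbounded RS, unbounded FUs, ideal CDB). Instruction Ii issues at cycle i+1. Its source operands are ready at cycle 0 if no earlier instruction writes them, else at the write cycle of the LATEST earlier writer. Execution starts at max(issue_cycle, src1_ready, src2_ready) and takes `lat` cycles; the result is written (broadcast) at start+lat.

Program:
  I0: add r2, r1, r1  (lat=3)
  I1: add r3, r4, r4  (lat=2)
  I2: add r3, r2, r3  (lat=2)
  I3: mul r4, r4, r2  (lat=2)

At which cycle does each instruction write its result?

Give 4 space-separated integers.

I0 add r2: issue@1 deps=(None,None) exec_start@1 write@4
I1 add r3: issue@2 deps=(None,None) exec_start@2 write@4
I2 add r3: issue@3 deps=(0,1) exec_start@4 write@6
I3 mul r4: issue@4 deps=(None,0) exec_start@4 write@6

Answer: 4 4 6 6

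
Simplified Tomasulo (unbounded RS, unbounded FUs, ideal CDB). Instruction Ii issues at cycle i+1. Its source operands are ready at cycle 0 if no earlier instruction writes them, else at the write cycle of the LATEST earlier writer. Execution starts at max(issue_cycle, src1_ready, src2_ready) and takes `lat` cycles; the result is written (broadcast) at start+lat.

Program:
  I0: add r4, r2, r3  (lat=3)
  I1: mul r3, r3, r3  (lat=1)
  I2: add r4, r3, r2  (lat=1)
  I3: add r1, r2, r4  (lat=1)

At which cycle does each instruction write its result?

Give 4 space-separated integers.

I0 add r4: issue@1 deps=(None,None) exec_start@1 write@4
I1 mul r3: issue@2 deps=(None,None) exec_start@2 write@3
I2 add r4: issue@3 deps=(1,None) exec_start@3 write@4
I3 add r1: issue@4 deps=(None,2) exec_start@4 write@5

Answer: 4 3 4 5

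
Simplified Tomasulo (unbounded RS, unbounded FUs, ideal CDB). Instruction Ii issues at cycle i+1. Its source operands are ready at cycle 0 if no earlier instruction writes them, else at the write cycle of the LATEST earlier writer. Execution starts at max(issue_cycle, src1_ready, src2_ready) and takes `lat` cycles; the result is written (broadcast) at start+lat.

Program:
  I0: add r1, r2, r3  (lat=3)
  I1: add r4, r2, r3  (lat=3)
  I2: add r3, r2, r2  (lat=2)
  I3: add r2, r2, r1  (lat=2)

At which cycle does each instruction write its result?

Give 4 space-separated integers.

Answer: 4 5 5 6

Derivation:
I0 add r1: issue@1 deps=(None,None) exec_start@1 write@4
I1 add r4: issue@2 deps=(None,None) exec_start@2 write@5
I2 add r3: issue@3 deps=(None,None) exec_start@3 write@5
I3 add r2: issue@4 deps=(None,0) exec_start@4 write@6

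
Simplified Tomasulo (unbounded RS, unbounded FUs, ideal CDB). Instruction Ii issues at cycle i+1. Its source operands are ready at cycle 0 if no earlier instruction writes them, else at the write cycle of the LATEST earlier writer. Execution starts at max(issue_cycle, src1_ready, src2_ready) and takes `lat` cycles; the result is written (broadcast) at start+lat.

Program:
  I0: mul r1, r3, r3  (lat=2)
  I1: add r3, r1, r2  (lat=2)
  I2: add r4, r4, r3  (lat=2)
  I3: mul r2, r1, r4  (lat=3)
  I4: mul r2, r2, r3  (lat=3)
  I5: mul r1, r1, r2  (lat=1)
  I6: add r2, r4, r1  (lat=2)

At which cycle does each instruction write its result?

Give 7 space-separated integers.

I0 mul r1: issue@1 deps=(None,None) exec_start@1 write@3
I1 add r3: issue@2 deps=(0,None) exec_start@3 write@5
I2 add r4: issue@3 deps=(None,1) exec_start@5 write@7
I3 mul r2: issue@4 deps=(0,2) exec_start@7 write@10
I4 mul r2: issue@5 deps=(3,1) exec_start@10 write@13
I5 mul r1: issue@6 deps=(0,4) exec_start@13 write@14
I6 add r2: issue@7 deps=(2,5) exec_start@14 write@16

Answer: 3 5 7 10 13 14 16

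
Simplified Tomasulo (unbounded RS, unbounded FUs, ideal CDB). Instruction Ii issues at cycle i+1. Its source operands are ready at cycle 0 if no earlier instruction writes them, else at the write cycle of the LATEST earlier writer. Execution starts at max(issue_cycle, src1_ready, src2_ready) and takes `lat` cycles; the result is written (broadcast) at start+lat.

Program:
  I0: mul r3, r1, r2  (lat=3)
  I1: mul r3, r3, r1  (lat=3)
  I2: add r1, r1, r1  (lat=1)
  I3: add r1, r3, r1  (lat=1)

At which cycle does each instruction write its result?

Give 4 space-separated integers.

Answer: 4 7 4 8

Derivation:
I0 mul r3: issue@1 deps=(None,None) exec_start@1 write@4
I1 mul r3: issue@2 deps=(0,None) exec_start@4 write@7
I2 add r1: issue@3 deps=(None,None) exec_start@3 write@4
I3 add r1: issue@4 deps=(1,2) exec_start@7 write@8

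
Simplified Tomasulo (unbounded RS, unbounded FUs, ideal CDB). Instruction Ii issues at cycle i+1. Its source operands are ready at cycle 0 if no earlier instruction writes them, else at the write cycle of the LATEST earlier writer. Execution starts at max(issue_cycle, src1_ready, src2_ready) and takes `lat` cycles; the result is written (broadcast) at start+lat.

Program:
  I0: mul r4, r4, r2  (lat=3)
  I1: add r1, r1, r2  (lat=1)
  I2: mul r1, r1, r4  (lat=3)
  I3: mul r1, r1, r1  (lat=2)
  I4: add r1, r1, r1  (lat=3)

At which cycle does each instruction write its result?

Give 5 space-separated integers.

I0 mul r4: issue@1 deps=(None,None) exec_start@1 write@4
I1 add r1: issue@2 deps=(None,None) exec_start@2 write@3
I2 mul r1: issue@3 deps=(1,0) exec_start@4 write@7
I3 mul r1: issue@4 deps=(2,2) exec_start@7 write@9
I4 add r1: issue@5 deps=(3,3) exec_start@9 write@12

Answer: 4 3 7 9 12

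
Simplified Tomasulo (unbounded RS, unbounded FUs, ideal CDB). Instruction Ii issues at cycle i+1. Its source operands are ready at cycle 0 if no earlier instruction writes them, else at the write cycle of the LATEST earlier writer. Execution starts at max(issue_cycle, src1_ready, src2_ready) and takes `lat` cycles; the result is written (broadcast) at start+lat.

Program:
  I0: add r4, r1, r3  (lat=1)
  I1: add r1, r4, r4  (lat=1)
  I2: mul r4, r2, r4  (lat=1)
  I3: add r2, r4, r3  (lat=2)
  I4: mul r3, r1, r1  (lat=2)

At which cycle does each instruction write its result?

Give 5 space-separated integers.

I0 add r4: issue@1 deps=(None,None) exec_start@1 write@2
I1 add r1: issue@2 deps=(0,0) exec_start@2 write@3
I2 mul r4: issue@3 deps=(None,0) exec_start@3 write@4
I3 add r2: issue@4 deps=(2,None) exec_start@4 write@6
I4 mul r3: issue@5 deps=(1,1) exec_start@5 write@7

Answer: 2 3 4 6 7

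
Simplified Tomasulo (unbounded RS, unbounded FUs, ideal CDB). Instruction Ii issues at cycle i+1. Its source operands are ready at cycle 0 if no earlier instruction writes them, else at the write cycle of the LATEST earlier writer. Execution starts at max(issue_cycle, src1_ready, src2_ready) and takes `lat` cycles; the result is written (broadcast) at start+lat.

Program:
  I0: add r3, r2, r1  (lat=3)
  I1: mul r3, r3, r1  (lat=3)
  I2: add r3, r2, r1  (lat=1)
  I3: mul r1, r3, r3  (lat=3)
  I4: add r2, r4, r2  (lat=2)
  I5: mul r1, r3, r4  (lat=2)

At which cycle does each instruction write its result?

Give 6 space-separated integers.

I0 add r3: issue@1 deps=(None,None) exec_start@1 write@4
I1 mul r3: issue@2 deps=(0,None) exec_start@4 write@7
I2 add r3: issue@3 deps=(None,None) exec_start@3 write@4
I3 mul r1: issue@4 deps=(2,2) exec_start@4 write@7
I4 add r2: issue@5 deps=(None,None) exec_start@5 write@7
I5 mul r1: issue@6 deps=(2,None) exec_start@6 write@8

Answer: 4 7 4 7 7 8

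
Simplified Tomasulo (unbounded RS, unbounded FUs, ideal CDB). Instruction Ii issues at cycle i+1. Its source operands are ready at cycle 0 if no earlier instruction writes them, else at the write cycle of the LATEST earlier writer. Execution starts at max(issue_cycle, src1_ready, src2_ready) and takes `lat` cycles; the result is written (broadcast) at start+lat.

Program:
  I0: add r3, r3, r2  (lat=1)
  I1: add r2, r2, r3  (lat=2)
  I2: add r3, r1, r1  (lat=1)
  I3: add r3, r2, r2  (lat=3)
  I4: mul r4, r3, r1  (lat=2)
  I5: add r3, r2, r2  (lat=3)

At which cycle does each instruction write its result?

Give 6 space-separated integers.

Answer: 2 4 4 7 9 9

Derivation:
I0 add r3: issue@1 deps=(None,None) exec_start@1 write@2
I1 add r2: issue@2 deps=(None,0) exec_start@2 write@4
I2 add r3: issue@3 deps=(None,None) exec_start@3 write@4
I3 add r3: issue@4 deps=(1,1) exec_start@4 write@7
I4 mul r4: issue@5 deps=(3,None) exec_start@7 write@9
I5 add r3: issue@6 deps=(1,1) exec_start@6 write@9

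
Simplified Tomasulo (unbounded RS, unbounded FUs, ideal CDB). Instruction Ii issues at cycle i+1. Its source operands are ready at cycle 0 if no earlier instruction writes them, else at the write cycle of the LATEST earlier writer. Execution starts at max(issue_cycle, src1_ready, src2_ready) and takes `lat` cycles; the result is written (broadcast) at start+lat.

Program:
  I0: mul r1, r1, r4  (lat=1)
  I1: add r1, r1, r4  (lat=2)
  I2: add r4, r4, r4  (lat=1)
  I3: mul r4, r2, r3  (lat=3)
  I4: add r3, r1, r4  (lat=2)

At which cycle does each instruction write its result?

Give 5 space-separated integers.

I0 mul r1: issue@1 deps=(None,None) exec_start@1 write@2
I1 add r1: issue@2 deps=(0,None) exec_start@2 write@4
I2 add r4: issue@3 deps=(None,None) exec_start@3 write@4
I3 mul r4: issue@4 deps=(None,None) exec_start@4 write@7
I4 add r3: issue@5 deps=(1,3) exec_start@7 write@9

Answer: 2 4 4 7 9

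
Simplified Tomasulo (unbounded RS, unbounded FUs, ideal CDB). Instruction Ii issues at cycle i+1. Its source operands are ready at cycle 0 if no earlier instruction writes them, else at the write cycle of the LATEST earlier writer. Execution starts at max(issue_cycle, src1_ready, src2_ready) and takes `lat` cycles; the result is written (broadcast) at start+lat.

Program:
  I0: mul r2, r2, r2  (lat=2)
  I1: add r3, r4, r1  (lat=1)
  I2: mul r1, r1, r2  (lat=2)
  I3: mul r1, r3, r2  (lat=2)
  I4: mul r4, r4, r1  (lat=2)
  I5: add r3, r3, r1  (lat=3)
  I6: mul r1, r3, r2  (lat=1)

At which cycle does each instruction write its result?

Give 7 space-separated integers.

I0 mul r2: issue@1 deps=(None,None) exec_start@1 write@3
I1 add r3: issue@2 deps=(None,None) exec_start@2 write@3
I2 mul r1: issue@3 deps=(None,0) exec_start@3 write@5
I3 mul r1: issue@4 deps=(1,0) exec_start@4 write@6
I4 mul r4: issue@5 deps=(None,3) exec_start@6 write@8
I5 add r3: issue@6 deps=(1,3) exec_start@6 write@9
I6 mul r1: issue@7 deps=(5,0) exec_start@9 write@10

Answer: 3 3 5 6 8 9 10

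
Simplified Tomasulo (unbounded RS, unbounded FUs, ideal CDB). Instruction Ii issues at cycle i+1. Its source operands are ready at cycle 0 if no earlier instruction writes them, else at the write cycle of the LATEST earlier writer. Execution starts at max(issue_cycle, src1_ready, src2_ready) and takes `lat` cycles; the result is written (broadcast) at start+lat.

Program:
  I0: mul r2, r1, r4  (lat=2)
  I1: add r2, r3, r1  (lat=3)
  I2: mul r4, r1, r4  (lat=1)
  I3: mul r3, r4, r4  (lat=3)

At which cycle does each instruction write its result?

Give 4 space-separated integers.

I0 mul r2: issue@1 deps=(None,None) exec_start@1 write@3
I1 add r2: issue@2 deps=(None,None) exec_start@2 write@5
I2 mul r4: issue@3 deps=(None,None) exec_start@3 write@4
I3 mul r3: issue@4 deps=(2,2) exec_start@4 write@7

Answer: 3 5 4 7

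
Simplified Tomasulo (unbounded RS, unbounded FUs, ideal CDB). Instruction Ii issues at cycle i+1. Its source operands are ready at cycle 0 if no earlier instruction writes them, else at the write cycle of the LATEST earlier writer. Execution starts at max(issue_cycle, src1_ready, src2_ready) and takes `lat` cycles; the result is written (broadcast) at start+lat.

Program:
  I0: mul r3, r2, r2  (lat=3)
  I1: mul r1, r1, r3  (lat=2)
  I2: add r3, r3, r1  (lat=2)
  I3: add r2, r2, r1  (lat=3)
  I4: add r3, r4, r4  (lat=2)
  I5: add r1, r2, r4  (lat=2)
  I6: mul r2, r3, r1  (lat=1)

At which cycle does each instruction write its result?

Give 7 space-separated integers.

I0 mul r3: issue@1 deps=(None,None) exec_start@1 write@4
I1 mul r1: issue@2 deps=(None,0) exec_start@4 write@6
I2 add r3: issue@3 deps=(0,1) exec_start@6 write@8
I3 add r2: issue@4 deps=(None,1) exec_start@6 write@9
I4 add r3: issue@5 deps=(None,None) exec_start@5 write@7
I5 add r1: issue@6 deps=(3,None) exec_start@9 write@11
I6 mul r2: issue@7 deps=(4,5) exec_start@11 write@12

Answer: 4 6 8 9 7 11 12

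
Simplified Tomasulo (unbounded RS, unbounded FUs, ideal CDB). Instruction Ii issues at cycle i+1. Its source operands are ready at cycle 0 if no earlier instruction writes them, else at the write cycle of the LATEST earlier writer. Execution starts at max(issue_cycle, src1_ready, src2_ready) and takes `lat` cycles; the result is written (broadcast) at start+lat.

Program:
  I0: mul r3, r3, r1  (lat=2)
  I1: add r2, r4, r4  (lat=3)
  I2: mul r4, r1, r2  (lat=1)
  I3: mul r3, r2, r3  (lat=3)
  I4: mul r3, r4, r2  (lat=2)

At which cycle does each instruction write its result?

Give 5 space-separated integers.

I0 mul r3: issue@1 deps=(None,None) exec_start@1 write@3
I1 add r2: issue@2 deps=(None,None) exec_start@2 write@5
I2 mul r4: issue@3 deps=(None,1) exec_start@5 write@6
I3 mul r3: issue@4 deps=(1,0) exec_start@5 write@8
I4 mul r3: issue@5 deps=(2,1) exec_start@6 write@8

Answer: 3 5 6 8 8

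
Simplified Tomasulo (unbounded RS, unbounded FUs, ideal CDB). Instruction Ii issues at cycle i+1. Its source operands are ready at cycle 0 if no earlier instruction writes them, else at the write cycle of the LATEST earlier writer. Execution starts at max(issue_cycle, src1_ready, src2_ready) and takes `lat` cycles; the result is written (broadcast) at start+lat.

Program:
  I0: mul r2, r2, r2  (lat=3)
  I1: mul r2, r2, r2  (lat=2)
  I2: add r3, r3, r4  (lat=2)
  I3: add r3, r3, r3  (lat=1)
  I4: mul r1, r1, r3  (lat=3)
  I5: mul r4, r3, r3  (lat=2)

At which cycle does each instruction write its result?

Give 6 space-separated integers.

I0 mul r2: issue@1 deps=(None,None) exec_start@1 write@4
I1 mul r2: issue@2 deps=(0,0) exec_start@4 write@6
I2 add r3: issue@3 deps=(None,None) exec_start@3 write@5
I3 add r3: issue@4 deps=(2,2) exec_start@5 write@6
I4 mul r1: issue@5 deps=(None,3) exec_start@6 write@9
I5 mul r4: issue@6 deps=(3,3) exec_start@6 write@8

Answer: 4 6 5 6 9 8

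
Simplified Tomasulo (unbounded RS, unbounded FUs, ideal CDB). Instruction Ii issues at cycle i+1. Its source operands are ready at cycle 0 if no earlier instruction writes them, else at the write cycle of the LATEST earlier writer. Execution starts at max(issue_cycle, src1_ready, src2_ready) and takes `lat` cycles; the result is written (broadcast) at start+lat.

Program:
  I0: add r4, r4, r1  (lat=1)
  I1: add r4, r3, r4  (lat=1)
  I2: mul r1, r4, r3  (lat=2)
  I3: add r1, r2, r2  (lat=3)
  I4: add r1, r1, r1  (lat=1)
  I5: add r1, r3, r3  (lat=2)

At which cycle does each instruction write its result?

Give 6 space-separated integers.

I0 add r4: issue@1 deps=(None,None) exec_start@1 write@2
I1 add r4: issue@2 deps=(None,0) exec_start@2 write@3
I2 mul r1: issue@3 deps=(1,None) exec_start@3 write@5
I3 add r1: issue@4 deps=(None,None) exec_start@4 write@7
I4 add r1: issue@5 deps=(3,3) exec_start@7 write@8
I5 add r1: issue@6 deps=(None,None) exec_start@6 write@8

Answer: 2 3 5 7 8 8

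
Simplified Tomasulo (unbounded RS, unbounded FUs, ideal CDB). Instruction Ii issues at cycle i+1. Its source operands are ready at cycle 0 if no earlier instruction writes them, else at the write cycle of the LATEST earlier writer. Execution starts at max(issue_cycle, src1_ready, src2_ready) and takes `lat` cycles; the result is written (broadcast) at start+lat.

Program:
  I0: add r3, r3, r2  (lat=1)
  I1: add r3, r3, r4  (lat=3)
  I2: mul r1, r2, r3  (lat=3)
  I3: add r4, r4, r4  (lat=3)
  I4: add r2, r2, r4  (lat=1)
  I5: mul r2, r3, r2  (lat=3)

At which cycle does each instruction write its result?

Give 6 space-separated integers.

I0 add r3: issue@1 deps=(None,None) exec_start@1 write@2
I1 add r3: issue@2 deps=(0,None) exec_start@2 write@5
I2 mul r1: issue@3 deps=(None,1) exec_start@5 write@8
I3 add r4: issue@4 deps=(None,None) exec_start@4 write@7
I4 add r2: issue@5 deps=(None,3) exec_start@7 write@8
I5 mul r2: issue@6 deps=(1,4) exec_start@8 write@11

Answer: 2 5 8 7 8 11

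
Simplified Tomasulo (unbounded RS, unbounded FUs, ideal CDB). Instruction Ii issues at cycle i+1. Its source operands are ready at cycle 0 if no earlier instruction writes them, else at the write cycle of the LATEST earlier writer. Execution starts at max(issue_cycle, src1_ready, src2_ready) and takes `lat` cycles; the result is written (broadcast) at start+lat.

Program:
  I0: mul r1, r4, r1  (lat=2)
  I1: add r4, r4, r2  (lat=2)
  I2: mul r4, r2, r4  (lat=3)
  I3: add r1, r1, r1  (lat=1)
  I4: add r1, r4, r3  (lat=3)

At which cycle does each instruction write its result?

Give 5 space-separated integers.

Answer: 3 4 7 5 10

Derivation:
I0 mul r1: issue@1 deps=(None,None) exec_start@1 write@3
I1 add r4: issue@2 deps=(None,None) exec_start@2 write@4
I2 mul r4: issue@3 deps=(None,1) exec_start@4 write@7
I3 add r1: issue@4 deps=(0,0) exec_start@4 write@5
I4 add r1: issue@5 deps=(2,None) exec_start@7 write@10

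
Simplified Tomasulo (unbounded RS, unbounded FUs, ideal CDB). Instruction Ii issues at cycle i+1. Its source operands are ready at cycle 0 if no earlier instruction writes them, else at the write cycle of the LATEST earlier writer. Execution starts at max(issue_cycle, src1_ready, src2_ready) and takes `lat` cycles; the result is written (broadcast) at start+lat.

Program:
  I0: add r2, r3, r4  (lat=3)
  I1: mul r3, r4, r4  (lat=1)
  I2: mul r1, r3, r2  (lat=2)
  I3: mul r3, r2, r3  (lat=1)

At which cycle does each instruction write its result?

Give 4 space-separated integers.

I0 add r2: issue@1 deps=(None,None) exec_start@1 write@4
I1 mul r3: issue@2 deps=(None,None) exec_start@2 write@3
I2 mul r1: issue@3 deps=(1,0) exec_start@4 write@6
I3 mul r3: issue@4 deps=(0,1) exec_start@4 write@5

Answer: 4 3 6 5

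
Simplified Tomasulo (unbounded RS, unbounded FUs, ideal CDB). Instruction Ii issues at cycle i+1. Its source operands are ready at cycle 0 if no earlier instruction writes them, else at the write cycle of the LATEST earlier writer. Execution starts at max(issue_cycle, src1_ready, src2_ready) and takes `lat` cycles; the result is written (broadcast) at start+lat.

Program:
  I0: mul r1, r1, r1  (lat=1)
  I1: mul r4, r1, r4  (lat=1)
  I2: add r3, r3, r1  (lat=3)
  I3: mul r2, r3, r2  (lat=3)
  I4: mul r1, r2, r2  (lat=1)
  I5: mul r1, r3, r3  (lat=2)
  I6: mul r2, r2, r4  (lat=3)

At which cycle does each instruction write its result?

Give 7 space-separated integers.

I0 mul r1: issue@1 deps=(None,None) exec_start@1 write@2
I1 mul r4: issue@2 deps=(0,None) exec_start@2 write@3
I2 add r3: issue@3 deps=(None,0) exec_start@3 write@6
I3 mul r2: issue@4 deps=(2,None) exec_start@6 write@9
I4 mul r1: issue@5 deps=(3,3) exec_start@9 write@10
I5 mul r1: issue@6 deps=(2,2) exec_start@6 write@8
I6 mul r2: issue@7 deps=(3,1) exec_start@9 write@12

Answer: 2 3 6 9 10 8 12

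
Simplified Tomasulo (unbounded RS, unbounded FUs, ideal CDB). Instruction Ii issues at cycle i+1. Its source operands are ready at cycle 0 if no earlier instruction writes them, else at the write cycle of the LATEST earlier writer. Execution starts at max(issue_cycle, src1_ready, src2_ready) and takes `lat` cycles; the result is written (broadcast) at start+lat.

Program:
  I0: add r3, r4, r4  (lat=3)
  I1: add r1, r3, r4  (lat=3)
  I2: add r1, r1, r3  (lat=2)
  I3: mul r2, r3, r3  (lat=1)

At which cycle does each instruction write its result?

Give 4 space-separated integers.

Answer: 4 7 9 5

Derivation:
I0 add r3: issue@1 deps=(None,None) exec_start@1 write@4
I1 add r1: issue@2 deps=(0,None) exec_start@4 write@7
I2 add r1: issue@3 deps=(1,0) exec_start@7 write@9
I3 mul r2: issue@4 deps=(0,0) exec_start@4 write@5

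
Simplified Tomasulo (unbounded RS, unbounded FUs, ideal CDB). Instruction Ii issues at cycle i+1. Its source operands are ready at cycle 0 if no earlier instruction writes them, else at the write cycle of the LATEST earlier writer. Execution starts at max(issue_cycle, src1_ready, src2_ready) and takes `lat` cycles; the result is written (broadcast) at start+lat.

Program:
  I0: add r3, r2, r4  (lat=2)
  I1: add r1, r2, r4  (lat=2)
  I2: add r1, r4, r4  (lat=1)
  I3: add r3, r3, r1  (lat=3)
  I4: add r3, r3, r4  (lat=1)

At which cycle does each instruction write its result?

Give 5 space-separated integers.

Answer: 3 4 4 7 8

Derivation:
I0 add r3: issue@1 deps=(None,None) exec_start@1 write@3
I1 add r1: issue@2 deps=(None,None) exec_start@2 write@4
I2 add r1: issue@3 deps=(None,None) exec_start@3 write@4
I3 add r3: issue@4 deps=(0,2) exec_start@4 write@7
I4 add r3: issue@5 deps=(3,None) exec_start@7 write@8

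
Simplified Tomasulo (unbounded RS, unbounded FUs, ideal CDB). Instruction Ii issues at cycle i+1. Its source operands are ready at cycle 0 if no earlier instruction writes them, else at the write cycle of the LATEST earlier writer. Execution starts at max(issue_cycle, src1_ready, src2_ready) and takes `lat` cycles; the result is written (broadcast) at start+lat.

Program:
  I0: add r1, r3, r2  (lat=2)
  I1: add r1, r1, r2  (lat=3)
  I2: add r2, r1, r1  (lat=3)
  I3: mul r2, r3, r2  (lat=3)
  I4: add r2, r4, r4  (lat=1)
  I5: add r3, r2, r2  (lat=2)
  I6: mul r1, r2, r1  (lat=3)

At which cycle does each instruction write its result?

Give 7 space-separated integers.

I0 add r1: issue@1 deps=(None,None) exec_start@1 write@3
I1 add r1: issue@2 deps=(0,None) exec_start@3 write@6
I2 add r2: issue@3 deps=(1,1) exec_start@6 write@9
I3 mul r2: issue@4 deps=(None,2) exec_start@9 write@12
I4 add r2: issue@5 deps=(None,None) exec_start@5 write@6
I5 add r3: issue@6 deps=(4,4) exec_start@6 write@8
I6 mul r1: issue@7 deps=(4,1) exec_start@7 write@10

Answer: 3 6 9 12 6 8 10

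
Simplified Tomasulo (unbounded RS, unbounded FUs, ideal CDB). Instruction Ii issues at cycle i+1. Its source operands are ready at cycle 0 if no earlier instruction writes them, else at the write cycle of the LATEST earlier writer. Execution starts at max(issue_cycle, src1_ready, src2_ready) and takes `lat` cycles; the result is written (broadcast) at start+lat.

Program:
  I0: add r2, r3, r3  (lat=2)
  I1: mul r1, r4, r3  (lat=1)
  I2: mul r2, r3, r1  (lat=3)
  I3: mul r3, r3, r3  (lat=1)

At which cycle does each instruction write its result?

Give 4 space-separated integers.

Answer: 3 3 6 5

Derivation:
I0 add r2: issue@1 deps=(None,None) exec_start@1 write@3
I1 mul r1: issue@2 deps=(None,None) exec_start@2 write@3
I2 mul r2: issue@3 deps=(None,1) exec_start@3 write@6
I3 mul r3: issue@4 deps=(None,None) exec_start@4 write@5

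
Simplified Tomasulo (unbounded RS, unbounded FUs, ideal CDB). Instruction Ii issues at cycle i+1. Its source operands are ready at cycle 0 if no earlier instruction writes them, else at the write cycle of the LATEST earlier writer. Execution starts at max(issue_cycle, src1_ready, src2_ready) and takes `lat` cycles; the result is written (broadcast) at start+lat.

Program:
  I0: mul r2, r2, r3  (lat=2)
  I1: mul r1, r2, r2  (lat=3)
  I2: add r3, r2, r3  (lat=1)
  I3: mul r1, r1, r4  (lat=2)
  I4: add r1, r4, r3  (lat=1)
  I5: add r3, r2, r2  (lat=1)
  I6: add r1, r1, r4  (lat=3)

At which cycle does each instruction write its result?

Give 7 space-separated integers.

Answer: 3 6 4 8 6 7 10

Derivation:
I0 mul r2: issue@1 deps=(None,None) exec_start@1 write@3
I1 mul r1: issue@2 deps=(0,0) exec_start@3 write@6
I2 add r3: issue@3 deps=(0,None) exec_start@3 write@4
I3 mul r1: issue@4 deps=(1,None) exec_start@6 write@8
I4 add r1: issue@5 deps=(None,2) exec_start@5 write@6
I5 add r3: issue@6 deps=(0,0) exec_start@6 write@7
I6 add r1: issue@7 deps=(4,None) exec_start@7 write@10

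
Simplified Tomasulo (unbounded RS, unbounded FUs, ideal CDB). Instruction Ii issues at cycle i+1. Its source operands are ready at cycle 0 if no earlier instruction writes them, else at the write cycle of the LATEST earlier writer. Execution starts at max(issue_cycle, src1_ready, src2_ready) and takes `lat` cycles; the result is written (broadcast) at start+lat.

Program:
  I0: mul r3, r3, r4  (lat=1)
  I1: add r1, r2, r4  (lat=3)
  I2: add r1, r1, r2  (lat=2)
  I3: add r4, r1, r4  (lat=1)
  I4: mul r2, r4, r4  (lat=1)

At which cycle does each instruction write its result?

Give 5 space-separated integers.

Answer: 2 5 7 8 9

Derivation:
I0 mul r3: issue@1 deps=(None,None) exec_start@1 write@2
I1 add r1: issue@2 deps=(None,None) exec_start@2 write@5
I2 add r1: issue@3 deps=(1,None) exec_start@5 write@7
I3 add r4: issue@4 deps=(2,None) exec_start@7 write@8
I4 mul r2: issue@5 deps=(3,3) exec_start@8 write@9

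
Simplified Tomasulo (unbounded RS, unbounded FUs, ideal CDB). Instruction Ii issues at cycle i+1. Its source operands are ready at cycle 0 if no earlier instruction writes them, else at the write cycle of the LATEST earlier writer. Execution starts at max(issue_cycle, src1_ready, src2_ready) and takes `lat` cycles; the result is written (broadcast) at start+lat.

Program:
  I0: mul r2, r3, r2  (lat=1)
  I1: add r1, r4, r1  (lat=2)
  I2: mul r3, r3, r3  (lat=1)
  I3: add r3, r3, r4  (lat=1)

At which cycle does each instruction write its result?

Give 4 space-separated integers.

Answer: 2 4 4 5

Derivation:
I0 mul r2: issue@1 deps=(None,None) exec_start@1 write@2
I1 add r1: issue@2 deps=(None,None) exec_start@2 write@4
I2 mul r3: issue@3 deps=(None,None) exec_start@3 write@4
I3 add r3: issue@4 deps=(2,None) exec_start@4 write@5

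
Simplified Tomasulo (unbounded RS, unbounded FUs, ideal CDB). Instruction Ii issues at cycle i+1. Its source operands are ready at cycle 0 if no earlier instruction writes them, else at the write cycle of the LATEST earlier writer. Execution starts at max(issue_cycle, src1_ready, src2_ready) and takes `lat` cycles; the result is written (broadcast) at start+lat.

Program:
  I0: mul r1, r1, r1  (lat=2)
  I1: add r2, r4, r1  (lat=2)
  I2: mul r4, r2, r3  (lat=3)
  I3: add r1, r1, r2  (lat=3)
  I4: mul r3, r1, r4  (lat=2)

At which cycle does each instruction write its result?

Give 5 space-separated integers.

I0 mul r1: issue@1 deps=(None,None) exec_start@1 write@3
I1 add r2: issue@2 deps=(None,0) exec_start@3 write@5
I2 mul r4: issue@3 deps=(1,None) exec_start@5 write@8
I3 add r1: issue@4 deps=(0,1) exec_start@5 write@8
I4 mul r3: issue@5 deps=(3,2) exec_start@8 write@10

Answer: 3 5 8 8 10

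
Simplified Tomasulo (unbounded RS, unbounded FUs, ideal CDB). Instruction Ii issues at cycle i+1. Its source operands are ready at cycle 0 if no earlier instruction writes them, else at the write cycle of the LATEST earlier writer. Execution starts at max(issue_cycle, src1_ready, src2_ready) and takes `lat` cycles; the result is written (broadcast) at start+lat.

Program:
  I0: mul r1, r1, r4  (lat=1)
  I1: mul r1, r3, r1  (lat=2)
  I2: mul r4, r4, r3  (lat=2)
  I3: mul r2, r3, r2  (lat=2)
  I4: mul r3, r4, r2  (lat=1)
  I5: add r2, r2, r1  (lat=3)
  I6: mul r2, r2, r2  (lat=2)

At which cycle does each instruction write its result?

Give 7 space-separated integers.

I0 mul r1: issue@1 deps=(None,None) exec_start@1 write@2
I1 mul r1: issue@2 deps=(None,0) exec_start@2 write@4
I2 mul r4: issue@3 deps=(None,None) exec_start@3 write@5
I3 mul r2: issue@4 deps=(None,None) exec_start@4 write@6
I4 mul r3: issue@5 deps=(2,3) exec_start@6 write@7
I5 add r2: issue@6 deps=(3,1) exec_start@6 write@9
I6 mul r2: issue@7 deps=(5,5) exec_start@9 write@11

Answer: 2 4 5 6 7 9 11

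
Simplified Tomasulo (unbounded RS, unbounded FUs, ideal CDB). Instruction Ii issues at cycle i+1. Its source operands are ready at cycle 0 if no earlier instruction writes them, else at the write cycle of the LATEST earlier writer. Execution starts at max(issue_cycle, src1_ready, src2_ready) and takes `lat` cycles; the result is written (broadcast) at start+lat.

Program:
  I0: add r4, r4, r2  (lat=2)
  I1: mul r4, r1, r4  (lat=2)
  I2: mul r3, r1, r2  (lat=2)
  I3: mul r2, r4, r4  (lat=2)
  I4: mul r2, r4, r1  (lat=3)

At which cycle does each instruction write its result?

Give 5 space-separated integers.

Answer: 3 5 5 7 8

Derivation:
I0 add r4: issue@1 deps=(None,None) exec_start@1 write@3
I1 mul r4: issue@2 deps=(None,0) exec_start@3 write@5
I2 mul r3: issue@3 deps=(None,None) exec_start@3 write@5
I3 mul r2: issue@4 deps=(1,1) exec_start@5 write@7
I4 mul r2: issue@5 deps=(1,None) exec_start@5 write@8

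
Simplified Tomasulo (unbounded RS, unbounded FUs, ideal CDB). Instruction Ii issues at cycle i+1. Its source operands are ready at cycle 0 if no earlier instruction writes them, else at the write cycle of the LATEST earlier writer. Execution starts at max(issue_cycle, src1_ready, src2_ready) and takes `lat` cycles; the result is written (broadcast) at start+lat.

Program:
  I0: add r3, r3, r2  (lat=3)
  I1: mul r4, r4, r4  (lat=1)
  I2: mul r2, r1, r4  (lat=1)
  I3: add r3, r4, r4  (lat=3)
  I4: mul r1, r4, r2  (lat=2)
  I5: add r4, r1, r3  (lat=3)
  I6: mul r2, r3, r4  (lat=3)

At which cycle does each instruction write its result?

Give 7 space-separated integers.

I0 add r3: issue@1 deps=(None,None) exec_start@1 write@4
I1 mul r4: issue@2 deps=(None,None) exec_start@2 write@3
I2 mul r2: issue@3 deps=(None,1) exec_start@3 write@4
I3 add r3: issue@4 deps=(1,1) exec_start@4 write@7
I4 mul r1: issue@5 deps=(1,2) exec_start@5 write@7
I5 add r4: issue@6 deps=(4,3) exec_start@7 write@10
I6 mul r2: issue@7 deps=(3,5) exec_start@10 write@13

Answer: 4 3 4 7 7 10 13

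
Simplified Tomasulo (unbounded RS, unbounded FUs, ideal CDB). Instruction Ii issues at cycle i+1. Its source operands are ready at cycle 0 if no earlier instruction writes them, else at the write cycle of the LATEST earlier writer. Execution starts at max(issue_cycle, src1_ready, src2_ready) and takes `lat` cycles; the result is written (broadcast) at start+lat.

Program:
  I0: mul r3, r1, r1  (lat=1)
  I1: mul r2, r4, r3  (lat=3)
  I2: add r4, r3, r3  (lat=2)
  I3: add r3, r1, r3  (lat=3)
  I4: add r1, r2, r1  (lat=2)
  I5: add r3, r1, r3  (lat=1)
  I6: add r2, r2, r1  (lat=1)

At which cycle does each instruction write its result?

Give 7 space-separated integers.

I0 mul r3: issue@1 deps=(None,None) exec_start@1 write@2
I1 mul r2: issue@2 deps=(None,0) exec_start@2 write@5
I2 add r4: issue@3 deps=(0,0) exec_start@3 write@5
I3 add r3: issue@4 deps=(None,0) exec_start@4 write@7
I4 add r1: issue@5 deps=(1,None) exec_start@5 write@7
I5 add r3: issue@6 deps=(4,3) exec_start@7 write@8
I6 add r2: issue@7 deps=(1,4) exec_start@7 write@8

Answer: 2 5 5 7 7 8 8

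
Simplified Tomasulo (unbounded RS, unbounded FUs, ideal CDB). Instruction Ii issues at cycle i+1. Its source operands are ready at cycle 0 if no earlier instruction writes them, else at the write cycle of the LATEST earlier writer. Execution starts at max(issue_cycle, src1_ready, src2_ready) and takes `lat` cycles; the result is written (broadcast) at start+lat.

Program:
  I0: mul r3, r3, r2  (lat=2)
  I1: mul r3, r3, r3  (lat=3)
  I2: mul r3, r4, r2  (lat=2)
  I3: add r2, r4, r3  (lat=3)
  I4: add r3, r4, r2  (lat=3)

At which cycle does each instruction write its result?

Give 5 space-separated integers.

Answer: 3 6 5 8 11

Derivation:
I0 mul r3: issue@1 deps=(None,None) exec_start@1 write@3
I1 mul r3: issue@2 deps=(0,0) exec_start@3 write@6
I2 mul r3: issue@3 deps=(None,None) exec_start@3 write@5
I3 add r2: issue@4 deps=(None,2) exec_start@5 write@8
I4 add r3: issue@5 deps=(None,3) exec_start@8 write@11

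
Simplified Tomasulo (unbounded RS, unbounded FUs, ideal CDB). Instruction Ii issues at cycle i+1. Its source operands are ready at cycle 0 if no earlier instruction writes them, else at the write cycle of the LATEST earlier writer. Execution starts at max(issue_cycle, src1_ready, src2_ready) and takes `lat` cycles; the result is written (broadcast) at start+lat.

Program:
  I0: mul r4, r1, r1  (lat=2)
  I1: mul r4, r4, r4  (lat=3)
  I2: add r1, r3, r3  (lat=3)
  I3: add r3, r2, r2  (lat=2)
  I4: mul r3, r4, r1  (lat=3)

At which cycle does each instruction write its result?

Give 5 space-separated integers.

Answer: 3 6 6 6 9

Derivation:
I0 mul r4: issue@1 deps=(None,None) exec_start@1 write@3
I1 mul r4: issue@2 deps=(0,0) exec_start@3 write@6
I2 add r1: issue@3 deps=(None,None) exec_start@3 write@6
I3 add r3: issue@4 deps=(None,None) exec_start@4 write@6
I4 mul r3: issue@5 deps=(1,2) exec_start@6 write@9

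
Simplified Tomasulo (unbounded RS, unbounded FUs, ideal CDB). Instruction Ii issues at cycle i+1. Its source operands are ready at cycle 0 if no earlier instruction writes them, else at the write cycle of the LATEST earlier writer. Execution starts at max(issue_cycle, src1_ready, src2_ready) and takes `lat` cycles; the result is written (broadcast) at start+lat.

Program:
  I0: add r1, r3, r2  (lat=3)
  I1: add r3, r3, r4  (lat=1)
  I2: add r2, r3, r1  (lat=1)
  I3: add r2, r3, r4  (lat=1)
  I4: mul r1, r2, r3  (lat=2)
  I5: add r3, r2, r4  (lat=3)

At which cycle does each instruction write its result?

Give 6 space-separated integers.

Answer: 4 3 5 5 7 9

Derivation:
I0 add r1: issue@1 deps=(None,None) exec_start@1 write@4
I1 add r3: issue@2 deps=(None,None) exec_start@2 write@3
I2 add r2: issue@3 deps=(1,0) exec_start@4 write@5
I3 add r2: issue@4 deps=(1,None) exec_start@4 write@5
I4 mul r1: issue@5 deps=(3,1) exec_start@5 write@7
I5 add r3: issue@6 deps=(3,None) exec_start@6 write@9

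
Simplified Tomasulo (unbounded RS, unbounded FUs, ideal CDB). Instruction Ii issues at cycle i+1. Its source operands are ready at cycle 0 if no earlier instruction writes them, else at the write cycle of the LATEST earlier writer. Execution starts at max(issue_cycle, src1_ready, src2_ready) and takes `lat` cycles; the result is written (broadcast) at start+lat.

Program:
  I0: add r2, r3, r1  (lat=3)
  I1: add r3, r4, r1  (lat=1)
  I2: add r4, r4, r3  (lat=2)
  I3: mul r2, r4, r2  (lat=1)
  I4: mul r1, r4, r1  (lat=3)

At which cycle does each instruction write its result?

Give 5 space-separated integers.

Answer: 4 3 5 6 8

Derivation:
I0 add r2: issue@1 deps=(None,None) exec_start@1 write@4
I1 add r3: issue@2 deps=(None,None) exec_start@2 write@3
I2 add r4: issue@3 deps=(None,1) exec_start@3 write@5
I3 mul r2: issue@4 deps=(2,0) exec_start@5 write@6
I4 mul r1: issue@5 deps=(2,None) exec_start@5 write@8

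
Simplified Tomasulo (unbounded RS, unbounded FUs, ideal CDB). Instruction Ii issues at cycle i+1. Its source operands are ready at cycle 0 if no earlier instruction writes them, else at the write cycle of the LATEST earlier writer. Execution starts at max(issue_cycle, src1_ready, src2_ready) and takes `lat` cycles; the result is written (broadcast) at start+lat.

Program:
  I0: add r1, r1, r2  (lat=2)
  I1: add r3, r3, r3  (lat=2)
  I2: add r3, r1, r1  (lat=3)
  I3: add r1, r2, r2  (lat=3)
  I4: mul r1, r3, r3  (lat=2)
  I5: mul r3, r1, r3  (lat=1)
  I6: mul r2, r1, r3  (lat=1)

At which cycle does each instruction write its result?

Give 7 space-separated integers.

Answer: 3 4 6 7 8 9 10

Derivation:
I0 add r1: issue@1 deps=(None,None) exec_start@1 write@3
I1 add r3: issue@2 deps=(None,None) exec_start@2 write@4
I2 add r3: issue@3 deps=(0,0) exec_start@3 write@6
I3 add r1: issue@4 deps=(None,None) exec_start@4 write@7
I4 mul r1: issue@5 deps=(2,2) exec_start@6 write@8
I5 mul r3: issue@6 deps=(4,2) exec_start@8 write@9
I6 mul r2: issue@7 deps=(4,5) exec_start@9 write@10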